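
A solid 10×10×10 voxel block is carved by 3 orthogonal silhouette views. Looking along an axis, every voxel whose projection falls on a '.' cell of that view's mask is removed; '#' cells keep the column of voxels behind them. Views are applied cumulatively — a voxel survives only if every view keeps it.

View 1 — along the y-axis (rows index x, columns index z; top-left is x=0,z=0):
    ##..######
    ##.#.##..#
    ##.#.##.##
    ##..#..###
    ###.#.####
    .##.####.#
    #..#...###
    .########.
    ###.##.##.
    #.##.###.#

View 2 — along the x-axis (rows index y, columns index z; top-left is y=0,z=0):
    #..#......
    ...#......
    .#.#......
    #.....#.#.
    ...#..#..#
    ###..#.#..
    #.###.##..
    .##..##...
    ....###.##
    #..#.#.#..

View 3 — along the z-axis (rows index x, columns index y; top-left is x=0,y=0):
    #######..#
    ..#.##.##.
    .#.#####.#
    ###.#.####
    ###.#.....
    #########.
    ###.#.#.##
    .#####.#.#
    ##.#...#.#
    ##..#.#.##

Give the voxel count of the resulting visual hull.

before carving: 1000 voxels (10×10×10)
[1] y-view keeps 69 columns → grid now 690
[2] x-view keeps 35 columns → grid now 238
[3] z-view keeps 66 columns → grid now 146

voxel count = 146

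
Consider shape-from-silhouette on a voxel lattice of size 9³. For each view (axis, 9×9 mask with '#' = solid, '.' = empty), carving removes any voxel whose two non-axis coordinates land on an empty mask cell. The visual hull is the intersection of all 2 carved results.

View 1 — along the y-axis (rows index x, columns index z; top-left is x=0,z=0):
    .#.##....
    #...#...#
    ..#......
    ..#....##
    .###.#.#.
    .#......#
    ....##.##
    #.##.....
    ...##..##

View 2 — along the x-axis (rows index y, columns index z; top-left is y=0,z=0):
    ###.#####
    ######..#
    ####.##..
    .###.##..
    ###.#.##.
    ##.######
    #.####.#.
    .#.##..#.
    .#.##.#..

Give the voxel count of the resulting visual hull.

voxel count = 163

start: 9×9×9 = 729 voxels
[1] y-view keeps 28 columns → grid now 252
[2] x-view keeps 54 columns → grid now 163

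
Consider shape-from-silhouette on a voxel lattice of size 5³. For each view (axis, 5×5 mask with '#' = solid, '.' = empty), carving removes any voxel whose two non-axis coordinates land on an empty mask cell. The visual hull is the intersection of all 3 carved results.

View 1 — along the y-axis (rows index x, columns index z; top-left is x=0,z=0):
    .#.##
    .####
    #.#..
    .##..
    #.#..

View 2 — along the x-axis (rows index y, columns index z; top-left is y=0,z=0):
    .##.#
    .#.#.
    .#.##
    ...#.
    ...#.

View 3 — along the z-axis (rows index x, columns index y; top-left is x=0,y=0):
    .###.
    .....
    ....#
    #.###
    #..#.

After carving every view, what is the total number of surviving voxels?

initial block: 5^3 = 125
V1 y: intersect with XZ mask (13 set) -- 65 left
V2 x: intersect with YZ mask (10 set) -- 25 left
V3 z: intersect with XY mask (10 set) -- 10 left

remaining voxels: 10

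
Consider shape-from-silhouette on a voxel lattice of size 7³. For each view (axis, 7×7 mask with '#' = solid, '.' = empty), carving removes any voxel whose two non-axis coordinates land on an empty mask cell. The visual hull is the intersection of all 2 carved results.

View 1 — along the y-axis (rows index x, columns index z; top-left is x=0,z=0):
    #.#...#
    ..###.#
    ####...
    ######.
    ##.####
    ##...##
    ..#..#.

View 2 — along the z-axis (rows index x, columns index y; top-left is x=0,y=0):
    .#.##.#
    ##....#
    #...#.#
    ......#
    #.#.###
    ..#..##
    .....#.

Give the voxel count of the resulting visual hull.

remaining voxels: 86

start: 7×7×7 = 343 voxels
carve view 1 (along y, XZ-mask fill 29/49): 203 voxels remain
carve view 2 (along z, XY-mask fill 20/49): 86 voxels remain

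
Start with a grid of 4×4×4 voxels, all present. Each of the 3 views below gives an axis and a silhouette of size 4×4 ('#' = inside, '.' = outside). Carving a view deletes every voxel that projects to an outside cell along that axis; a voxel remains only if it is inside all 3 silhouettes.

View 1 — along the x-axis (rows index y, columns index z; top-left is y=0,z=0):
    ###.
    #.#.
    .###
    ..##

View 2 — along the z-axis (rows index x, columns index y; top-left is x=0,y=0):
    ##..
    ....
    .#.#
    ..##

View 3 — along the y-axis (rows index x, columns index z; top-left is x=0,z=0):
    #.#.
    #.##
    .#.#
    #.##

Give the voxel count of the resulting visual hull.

full grid |V| = 64
  1. axis=0 (YZ plane), |mask|=10  ⇒  voxels=40
  2. axis=2 (XY plane), |mask|=6  ⇒  voxels=14
  3. axis=1 (XZ plane), |mask|=10  ⇒  voxels=9

9 voxels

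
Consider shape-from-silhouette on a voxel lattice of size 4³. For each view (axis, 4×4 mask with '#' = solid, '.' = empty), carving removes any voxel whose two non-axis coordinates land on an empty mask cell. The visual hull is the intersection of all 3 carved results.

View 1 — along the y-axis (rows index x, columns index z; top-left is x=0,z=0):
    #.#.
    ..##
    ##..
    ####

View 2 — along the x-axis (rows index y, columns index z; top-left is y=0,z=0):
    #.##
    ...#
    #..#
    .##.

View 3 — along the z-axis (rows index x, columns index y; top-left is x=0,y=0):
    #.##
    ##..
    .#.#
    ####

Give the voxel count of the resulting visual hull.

full grid |V| = 64
V1 y: intersect with XZ mask (10 set) -- 40 left
V2 x: intersect with YZ mask (8 set) -- 20 left
V3 z: intersect with XY mask (11 set) -- 16 left

16 voxels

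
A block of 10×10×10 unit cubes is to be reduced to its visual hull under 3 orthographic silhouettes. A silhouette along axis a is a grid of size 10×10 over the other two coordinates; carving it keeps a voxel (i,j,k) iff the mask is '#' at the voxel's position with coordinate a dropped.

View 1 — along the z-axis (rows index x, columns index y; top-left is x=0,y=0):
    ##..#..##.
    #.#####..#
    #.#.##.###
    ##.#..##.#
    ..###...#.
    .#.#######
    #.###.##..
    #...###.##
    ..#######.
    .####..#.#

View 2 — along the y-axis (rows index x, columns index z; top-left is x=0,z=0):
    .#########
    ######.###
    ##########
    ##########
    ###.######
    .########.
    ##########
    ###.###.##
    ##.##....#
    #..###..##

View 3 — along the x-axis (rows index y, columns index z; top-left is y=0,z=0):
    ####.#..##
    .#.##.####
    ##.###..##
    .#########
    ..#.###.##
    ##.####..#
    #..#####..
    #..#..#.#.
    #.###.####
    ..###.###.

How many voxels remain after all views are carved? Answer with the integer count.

348 voxels

before carving: 1000 voxels (10×10×10)
after view 1 [z-axis, 62 of 100 cells solid] → remaining = 620
after view 2 [y-axis, 84 of 100 cells solid] → remaining = 517
after view 3 [x-axis, 67 of 100 cells solid] → remaining = 348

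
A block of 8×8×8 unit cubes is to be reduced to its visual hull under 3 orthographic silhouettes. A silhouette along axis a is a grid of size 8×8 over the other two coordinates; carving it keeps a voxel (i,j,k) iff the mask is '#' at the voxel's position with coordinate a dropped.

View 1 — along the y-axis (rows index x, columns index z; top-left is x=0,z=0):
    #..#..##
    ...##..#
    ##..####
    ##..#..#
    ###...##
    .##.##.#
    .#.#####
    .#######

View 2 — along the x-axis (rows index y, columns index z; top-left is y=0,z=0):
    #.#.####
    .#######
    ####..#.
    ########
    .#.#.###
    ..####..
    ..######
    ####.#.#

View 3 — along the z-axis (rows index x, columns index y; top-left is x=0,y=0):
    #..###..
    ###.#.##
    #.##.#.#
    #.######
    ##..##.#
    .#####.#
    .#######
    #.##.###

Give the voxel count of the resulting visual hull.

162 voxels

before carving: 512 voxels (8×8×8)
step 1: project along y, AND mask (40/64) → |grid| = 320
step 2: project along x, AND mask (47/64) → |grid| = 231
step 3: project along z, AND mask (46/64) → |grid| = 162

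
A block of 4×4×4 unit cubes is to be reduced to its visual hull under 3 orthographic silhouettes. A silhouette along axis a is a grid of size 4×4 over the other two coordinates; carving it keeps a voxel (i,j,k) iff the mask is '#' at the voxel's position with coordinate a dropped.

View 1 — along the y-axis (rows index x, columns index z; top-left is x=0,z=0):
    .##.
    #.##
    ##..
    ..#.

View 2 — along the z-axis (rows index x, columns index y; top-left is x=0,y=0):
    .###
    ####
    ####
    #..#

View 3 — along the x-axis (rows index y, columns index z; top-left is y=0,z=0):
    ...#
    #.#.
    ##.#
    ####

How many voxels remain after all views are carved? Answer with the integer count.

|visual hull| = 18

full grid |V| = 64
after view 1 [y-axis, 8 of 16 cells solid] → remaining = 32
after view 2 [z-axis, 13 of 16 cells solid] → remaining = 28
after view 3 [x-axis, 10 of 16 cells solid] → remaining = 18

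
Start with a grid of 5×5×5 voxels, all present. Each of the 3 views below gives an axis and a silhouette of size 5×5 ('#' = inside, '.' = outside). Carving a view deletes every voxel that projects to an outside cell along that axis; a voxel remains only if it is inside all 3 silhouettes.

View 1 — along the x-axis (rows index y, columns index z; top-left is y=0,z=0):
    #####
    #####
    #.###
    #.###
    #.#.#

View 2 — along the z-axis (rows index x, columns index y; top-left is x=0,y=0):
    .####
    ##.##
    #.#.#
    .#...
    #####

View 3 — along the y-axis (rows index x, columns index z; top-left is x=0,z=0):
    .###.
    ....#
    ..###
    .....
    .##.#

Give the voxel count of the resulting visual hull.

remaining voxels: 32

start: 5×5×5 = 125 voxels
[1] x-view keeps 21 columns → grid now 105
[2] z-view keeps 17 columns → grid now 71
[3] y-view keeps 10 columns → grid now 32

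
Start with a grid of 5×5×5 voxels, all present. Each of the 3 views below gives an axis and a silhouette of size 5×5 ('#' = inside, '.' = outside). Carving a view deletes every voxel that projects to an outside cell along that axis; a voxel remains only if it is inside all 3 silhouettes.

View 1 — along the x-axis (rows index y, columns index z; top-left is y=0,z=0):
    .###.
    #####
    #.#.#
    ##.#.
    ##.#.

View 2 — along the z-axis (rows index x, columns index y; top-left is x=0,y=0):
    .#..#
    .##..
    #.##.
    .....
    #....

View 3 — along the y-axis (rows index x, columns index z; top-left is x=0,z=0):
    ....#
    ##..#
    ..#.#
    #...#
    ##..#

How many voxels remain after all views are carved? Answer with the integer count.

|visual hull| = 10

initial block: 5^3 = 125
after view 1 [x-axis, 17 of 25 cells solid] → remaining = 85
after view 2 [z-axis, 8 of 25 cells solid] → remaining = 28
after view 3 [y-axis, 11 of 25 cells solid] → remaining = 10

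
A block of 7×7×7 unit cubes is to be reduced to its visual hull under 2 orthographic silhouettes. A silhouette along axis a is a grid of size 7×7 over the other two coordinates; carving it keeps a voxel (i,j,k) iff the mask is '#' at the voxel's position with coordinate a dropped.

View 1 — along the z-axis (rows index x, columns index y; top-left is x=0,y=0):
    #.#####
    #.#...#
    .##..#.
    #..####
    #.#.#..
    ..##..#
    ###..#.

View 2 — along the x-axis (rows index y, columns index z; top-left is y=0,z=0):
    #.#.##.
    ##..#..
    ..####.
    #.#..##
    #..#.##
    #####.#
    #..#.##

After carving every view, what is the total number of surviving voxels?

|visual hull| = 114

start: 7×7×7 = 343 voxels
[1] z-view keeps 27 columns → grid now 189
[2] x-view keeps 29 columns → grid now 114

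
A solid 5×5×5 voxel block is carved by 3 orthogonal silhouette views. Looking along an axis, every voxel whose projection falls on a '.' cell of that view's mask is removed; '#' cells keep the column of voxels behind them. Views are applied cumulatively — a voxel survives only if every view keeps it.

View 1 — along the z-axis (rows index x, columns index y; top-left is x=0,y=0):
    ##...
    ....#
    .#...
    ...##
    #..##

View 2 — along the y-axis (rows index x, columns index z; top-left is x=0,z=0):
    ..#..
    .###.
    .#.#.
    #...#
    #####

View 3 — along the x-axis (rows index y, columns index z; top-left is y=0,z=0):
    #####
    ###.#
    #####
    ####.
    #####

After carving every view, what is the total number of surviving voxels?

voxel count = 23

initial block: 5^3 = 125
step 1: project along z, AND mask (9/25) → |grid| = 45
step 2: project along y, AND mask (13/25) → |grid| = 26
step 3: project along x, AND mask (23/25) → |grid| = 23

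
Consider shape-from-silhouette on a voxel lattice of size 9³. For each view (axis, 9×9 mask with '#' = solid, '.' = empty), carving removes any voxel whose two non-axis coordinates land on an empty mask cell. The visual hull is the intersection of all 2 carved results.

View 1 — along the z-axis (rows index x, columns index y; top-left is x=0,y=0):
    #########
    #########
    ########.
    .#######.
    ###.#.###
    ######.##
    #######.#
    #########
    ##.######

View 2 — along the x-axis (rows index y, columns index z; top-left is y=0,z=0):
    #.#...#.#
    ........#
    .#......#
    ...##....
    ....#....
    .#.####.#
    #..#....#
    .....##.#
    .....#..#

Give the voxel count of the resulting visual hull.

|visual hull| = 192

initial block: 9^3 = 729
V1 z: intersect with XY mask (73 set) -- 657 left
V2 x: intersect with YZ mask (24 set) -- 192 left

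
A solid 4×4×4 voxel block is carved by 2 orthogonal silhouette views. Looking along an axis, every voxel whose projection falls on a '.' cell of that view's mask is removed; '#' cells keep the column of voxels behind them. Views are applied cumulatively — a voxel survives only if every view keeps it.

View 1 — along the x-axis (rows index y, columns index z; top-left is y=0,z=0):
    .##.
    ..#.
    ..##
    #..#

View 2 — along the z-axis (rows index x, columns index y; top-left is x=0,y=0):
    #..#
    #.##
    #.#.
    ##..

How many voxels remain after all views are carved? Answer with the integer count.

before carving: 64 voxels (4×4×4)
V1 x: intersect with YZ mask (7 set) -- 28 left
V2 z: intersect with XY mask (9 set) -- 17 left

17 voxels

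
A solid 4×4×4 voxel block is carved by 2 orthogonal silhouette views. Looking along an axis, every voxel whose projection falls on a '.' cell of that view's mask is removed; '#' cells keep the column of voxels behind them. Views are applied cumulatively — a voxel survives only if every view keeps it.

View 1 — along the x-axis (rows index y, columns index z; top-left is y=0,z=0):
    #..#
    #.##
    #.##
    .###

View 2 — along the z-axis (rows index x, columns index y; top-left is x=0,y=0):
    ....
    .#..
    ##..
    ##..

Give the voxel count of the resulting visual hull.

13 voxels

start: 4×4×4 = 64 voxels
  1. axis=0 (YZ plane), |mask|=11  ⇒  voxels=44
  2. axis=2 (XY plane), |mask|=5  ⇒  voxels=13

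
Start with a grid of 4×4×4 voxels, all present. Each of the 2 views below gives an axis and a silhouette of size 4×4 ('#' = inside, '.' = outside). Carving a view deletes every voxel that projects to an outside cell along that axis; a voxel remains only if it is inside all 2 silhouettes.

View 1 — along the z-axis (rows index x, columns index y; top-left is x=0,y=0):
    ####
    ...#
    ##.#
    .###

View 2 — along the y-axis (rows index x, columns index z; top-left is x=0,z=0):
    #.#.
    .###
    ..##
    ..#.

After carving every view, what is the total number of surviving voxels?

|visual hull| = 20

full grid |V| = 64
V1 z: intersect with XY mask (11 set) -- 44 left
V2 y: intersect with XZ mask (8 set) -- 20 left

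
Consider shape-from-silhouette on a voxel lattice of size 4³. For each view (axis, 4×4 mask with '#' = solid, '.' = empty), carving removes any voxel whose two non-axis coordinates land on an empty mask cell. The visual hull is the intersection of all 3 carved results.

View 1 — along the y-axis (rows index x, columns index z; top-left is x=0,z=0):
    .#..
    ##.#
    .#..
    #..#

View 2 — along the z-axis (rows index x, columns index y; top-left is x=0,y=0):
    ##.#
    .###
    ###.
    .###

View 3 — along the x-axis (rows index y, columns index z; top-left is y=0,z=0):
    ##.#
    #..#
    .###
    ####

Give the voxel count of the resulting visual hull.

16 voxels

start: 4×4×4 = 64 voxels
V1 y: intersect with XZ mask (7 set) -- 28 left
V2 z: intersect with XY mask (12 set) -- 21 left
V3 x: intersect with YZ mask (12 set) -- 16 left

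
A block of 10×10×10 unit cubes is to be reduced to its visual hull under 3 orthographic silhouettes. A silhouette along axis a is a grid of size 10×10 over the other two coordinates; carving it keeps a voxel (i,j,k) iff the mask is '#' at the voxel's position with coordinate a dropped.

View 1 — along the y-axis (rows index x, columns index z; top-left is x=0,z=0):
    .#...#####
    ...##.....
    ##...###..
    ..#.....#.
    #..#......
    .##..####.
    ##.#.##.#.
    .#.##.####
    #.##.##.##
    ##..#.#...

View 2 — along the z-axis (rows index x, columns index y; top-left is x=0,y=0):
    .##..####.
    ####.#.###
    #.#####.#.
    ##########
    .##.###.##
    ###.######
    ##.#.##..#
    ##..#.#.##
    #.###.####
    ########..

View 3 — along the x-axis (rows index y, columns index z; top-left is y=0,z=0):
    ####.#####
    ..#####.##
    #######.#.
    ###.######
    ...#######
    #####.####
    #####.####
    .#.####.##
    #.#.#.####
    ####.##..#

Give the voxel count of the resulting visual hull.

remaining voxels: 271

initial block: 10^3 = 1000
carve view 1 (along y, XZ-mask fill 47/100): 470 voxels remain
carve view 2 (along z, XY-mask fill 75/100): 341 voxels remain
carve view 3 (along x, YZ-mask fill 79/100): 271 voxels remain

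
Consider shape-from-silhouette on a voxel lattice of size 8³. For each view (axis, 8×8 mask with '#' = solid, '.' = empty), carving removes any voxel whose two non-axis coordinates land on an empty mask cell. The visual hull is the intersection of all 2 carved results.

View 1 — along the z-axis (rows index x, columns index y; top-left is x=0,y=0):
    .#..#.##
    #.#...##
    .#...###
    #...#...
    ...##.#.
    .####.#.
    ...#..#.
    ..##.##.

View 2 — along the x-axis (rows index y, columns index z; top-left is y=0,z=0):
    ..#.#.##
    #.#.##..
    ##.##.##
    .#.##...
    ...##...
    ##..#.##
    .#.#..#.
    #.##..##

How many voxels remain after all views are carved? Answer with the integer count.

|visual hull| = 104

before carving: 512 voxels (8×8×8)
V1 z: intersect with XY mask (28 set) -- 224 left
V2 x: intersect with YZ mask (32 set) -- 104 left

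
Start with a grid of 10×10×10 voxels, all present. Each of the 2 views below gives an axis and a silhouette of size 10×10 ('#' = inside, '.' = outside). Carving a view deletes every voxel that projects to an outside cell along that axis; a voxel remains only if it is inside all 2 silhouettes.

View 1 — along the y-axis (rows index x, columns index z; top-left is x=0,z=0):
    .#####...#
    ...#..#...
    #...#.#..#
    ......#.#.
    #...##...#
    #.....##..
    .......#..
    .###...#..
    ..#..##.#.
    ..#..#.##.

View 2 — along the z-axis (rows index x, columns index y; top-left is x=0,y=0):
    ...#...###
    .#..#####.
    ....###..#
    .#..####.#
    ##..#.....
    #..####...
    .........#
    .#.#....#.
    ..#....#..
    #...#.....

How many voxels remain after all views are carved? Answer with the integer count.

remaining voxels: 120

full grid |V| = 1000
carve view 1 (along y, XZ-mask fill 34/100): 340 voxels remain
carve view 2 (along z, XY-mask fill 36/100): 120 voxels remain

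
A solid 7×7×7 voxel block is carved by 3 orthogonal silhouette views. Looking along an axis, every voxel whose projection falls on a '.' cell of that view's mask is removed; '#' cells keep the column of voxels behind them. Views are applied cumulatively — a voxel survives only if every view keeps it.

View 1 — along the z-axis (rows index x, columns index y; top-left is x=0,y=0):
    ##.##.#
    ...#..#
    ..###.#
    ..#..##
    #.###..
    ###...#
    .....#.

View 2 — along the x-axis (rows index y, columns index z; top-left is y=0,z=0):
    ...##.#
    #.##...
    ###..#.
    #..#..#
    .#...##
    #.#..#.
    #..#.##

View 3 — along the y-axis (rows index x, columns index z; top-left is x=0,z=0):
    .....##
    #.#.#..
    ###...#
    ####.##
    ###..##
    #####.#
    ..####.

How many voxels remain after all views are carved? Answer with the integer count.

voxel count = 52

full grid |V| = 343
after view 1 [z-axis, 23 of 49 cells solid] → remaining = 161
after view 2 [x-axis, 23 of 49 cells solid] → remaining = 78
after view 3 [y-axis, 30 of 49 cells solid] → remaining = 52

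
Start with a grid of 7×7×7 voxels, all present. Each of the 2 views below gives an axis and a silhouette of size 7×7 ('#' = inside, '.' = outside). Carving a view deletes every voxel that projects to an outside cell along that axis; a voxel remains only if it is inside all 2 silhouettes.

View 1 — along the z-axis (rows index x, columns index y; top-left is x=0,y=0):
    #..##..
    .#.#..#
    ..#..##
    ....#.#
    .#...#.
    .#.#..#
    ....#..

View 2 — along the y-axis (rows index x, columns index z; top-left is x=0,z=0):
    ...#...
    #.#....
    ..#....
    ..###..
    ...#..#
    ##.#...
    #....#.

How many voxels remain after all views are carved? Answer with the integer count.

initial block: 7^3 = 343
  1. axis=2 (XY plane), |mask|=17  ⇒  voxels=119
  2. axis=1 (XZ plane), |mask|=14  ⇒  voxels=33

remaining voxels: 33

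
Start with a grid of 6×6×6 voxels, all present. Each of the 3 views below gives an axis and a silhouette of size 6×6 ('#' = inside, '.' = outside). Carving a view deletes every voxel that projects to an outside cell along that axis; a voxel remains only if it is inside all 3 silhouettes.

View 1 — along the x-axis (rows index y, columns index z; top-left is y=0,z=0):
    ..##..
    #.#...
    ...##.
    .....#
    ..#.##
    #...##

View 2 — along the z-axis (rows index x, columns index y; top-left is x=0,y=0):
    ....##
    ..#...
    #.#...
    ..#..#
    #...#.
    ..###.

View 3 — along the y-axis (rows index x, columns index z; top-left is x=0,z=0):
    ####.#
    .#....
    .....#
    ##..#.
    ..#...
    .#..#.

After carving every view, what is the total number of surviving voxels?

full grid |V| = 216
[1] x-view keeps 13 columns → grid now 78
[2] z-view keeps 12 columns → grid now 28
[3] y-view keeps 13 columns → grid now 11

voxel count = 11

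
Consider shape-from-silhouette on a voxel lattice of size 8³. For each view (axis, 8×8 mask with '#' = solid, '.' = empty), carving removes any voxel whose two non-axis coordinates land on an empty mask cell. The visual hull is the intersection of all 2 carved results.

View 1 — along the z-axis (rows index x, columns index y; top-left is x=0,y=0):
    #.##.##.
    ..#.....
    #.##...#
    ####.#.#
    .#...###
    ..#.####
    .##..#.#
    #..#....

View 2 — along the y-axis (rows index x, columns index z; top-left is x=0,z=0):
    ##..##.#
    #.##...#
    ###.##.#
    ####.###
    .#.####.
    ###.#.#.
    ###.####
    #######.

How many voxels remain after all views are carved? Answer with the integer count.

voxel count = 182

start: 8×8×8 = 512 voxels
step 1: project along z, AND mask (31/64) → |grid| = 248
step 2: project along y, AND mask (46/64) → |grid| = 182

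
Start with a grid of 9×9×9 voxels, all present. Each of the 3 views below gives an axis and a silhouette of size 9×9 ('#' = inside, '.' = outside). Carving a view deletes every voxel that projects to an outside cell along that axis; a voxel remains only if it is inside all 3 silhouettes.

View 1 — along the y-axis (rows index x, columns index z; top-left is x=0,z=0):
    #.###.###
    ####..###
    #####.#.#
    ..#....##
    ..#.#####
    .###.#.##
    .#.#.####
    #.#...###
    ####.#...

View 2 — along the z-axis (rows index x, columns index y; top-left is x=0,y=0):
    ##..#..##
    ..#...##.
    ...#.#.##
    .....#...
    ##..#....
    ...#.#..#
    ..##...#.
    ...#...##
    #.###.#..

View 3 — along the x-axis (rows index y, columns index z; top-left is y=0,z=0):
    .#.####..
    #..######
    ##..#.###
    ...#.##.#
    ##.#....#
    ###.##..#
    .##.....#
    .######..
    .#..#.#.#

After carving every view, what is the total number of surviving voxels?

remaining voxels: 98

initial block: 9^3 = 729
[1] y-view keeps 52 columns → grid now 468
[2] z-view keeps 30 columns → grid now 181
[3] x-view keeps 45 columns → grid now 98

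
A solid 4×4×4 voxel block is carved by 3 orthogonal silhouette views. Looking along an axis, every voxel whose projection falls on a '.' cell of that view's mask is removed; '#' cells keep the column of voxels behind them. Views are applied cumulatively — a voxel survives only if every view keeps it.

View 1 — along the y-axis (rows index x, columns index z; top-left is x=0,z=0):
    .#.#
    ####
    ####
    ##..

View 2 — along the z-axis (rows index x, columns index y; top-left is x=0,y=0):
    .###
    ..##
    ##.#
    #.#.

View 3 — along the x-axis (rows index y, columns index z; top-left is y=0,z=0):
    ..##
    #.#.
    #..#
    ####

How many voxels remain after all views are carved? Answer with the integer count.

18 voxels

before carving: 64 voxels (4×4×4)
after view 1 [y-axis, 12 of 16 cells solid] → remaining = 48
after view 2 [z-axis, 10 of 16 cells solid] → remaining = 30
after view 3 [x-axis, 10 of 16 cells solid] → remaining = 18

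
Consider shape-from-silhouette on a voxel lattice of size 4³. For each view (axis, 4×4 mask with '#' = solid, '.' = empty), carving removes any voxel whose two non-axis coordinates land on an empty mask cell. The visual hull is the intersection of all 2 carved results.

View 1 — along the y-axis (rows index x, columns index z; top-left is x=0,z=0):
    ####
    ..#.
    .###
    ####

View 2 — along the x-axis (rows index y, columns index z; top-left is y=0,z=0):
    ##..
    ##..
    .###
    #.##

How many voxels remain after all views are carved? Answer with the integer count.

29 voxels

initial block: 4^3 = 64
after view 1 [y-axis, 12 of 16 cells solid] → remaining = 48
after view 2 [x-axis, 10 of 16 cells solid] → remaining = 29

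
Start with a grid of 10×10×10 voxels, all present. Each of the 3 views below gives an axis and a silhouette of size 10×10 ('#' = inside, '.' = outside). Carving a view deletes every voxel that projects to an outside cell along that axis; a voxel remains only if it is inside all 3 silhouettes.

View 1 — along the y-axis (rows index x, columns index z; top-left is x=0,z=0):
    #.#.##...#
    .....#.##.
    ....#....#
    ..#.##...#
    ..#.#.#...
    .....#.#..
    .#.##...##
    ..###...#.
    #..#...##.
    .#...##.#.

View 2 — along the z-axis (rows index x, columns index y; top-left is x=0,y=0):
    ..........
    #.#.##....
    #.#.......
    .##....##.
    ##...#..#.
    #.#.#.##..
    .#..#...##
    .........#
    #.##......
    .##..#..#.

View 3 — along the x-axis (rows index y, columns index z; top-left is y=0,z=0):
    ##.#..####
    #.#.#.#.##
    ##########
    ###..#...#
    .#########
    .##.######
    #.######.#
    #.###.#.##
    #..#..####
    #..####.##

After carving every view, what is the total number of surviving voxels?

before carving: 1000 voxels (10×10×10)
after view 1 [y-axis, 36 of 100 cells solid] → remaining = 360
after view 2 [z-axis, 31 of 100 cells solid] → remaining = 106
after view 3 [x-axis, 73 of 100 cells solid] → remaining = 79

|visual hull| = 79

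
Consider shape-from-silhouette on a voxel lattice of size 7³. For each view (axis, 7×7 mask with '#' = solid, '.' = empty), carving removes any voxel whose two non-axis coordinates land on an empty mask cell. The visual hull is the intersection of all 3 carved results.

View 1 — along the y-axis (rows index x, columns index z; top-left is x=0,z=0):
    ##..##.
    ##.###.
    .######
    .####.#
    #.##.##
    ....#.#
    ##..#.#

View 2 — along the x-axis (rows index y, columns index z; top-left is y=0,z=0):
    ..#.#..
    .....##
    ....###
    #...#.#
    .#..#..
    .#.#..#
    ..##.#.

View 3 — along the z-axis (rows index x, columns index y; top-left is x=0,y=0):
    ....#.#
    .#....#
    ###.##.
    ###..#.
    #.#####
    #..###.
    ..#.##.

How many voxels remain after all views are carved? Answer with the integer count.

|visual hull| = 47

initial block: 7^3 = 343
V1 y: intersect with XZ mask (31 set) -- 217 left
V2 x: intersect with YZ mask (18 set) -- 84 left
V3 z: intersect with XY mask (26 set) -- 47 left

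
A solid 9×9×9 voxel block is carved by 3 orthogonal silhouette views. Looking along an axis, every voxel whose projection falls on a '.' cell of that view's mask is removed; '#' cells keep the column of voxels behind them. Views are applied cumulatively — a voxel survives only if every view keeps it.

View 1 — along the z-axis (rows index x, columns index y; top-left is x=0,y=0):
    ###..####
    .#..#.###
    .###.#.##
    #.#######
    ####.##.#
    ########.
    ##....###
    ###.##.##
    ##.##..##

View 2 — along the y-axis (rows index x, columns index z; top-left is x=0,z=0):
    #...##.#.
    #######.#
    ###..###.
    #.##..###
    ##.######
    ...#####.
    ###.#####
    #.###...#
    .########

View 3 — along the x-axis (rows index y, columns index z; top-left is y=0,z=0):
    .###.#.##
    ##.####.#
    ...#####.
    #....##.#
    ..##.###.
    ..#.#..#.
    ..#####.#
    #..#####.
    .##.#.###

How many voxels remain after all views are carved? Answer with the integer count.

voxel count = 232

start: 9×9×9 = 729 voxels
after view 1 [z-axis, 59 of 81 cells solid] → remaining = 531
after view 2 [y-axis, 58 of 81 cells solid] → remaining = 371
after view 3 [x-axis, 48 of 81 cells solid] → remaining = 232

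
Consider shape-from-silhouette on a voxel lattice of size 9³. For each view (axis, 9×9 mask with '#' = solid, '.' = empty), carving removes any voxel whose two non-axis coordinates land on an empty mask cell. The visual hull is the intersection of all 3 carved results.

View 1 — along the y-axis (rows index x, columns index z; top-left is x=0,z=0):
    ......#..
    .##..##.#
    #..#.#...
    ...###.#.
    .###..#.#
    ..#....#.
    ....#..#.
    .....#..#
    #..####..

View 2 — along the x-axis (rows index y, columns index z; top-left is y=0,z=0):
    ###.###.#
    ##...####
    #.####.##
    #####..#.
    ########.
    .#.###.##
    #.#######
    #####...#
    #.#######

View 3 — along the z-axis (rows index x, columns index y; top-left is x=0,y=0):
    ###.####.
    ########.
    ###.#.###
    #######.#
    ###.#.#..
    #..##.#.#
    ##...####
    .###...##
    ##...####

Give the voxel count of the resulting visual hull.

initial block: 9^3 = 729
step 1: project along y, AND mask (29/81) → |grid| = 261
step 2: project along x, AND mask (62/81) → |grid| = 198
step 3: project along z, AND mask (57/81) → |grid| = 143

voxel count = 143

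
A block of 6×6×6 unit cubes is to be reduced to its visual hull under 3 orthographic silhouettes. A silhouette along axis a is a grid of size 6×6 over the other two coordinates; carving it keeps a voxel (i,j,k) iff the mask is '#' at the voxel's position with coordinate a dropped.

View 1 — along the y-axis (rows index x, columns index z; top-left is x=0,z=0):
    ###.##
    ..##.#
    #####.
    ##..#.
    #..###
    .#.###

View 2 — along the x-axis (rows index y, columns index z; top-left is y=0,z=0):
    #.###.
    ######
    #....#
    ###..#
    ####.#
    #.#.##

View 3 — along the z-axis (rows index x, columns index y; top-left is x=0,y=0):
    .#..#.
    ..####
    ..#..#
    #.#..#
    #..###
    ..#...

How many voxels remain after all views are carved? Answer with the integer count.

38 voxels

initial block: 6^3 = 216
carve view 1 (along y, XZ-mask fill 24/36): 144 voxels remain
carve view 2 (along x, YZ-mask fill 25/36): 98 voxels remain
carve view 3 (along z, XY-mask fill 16/36): 38 voxels remain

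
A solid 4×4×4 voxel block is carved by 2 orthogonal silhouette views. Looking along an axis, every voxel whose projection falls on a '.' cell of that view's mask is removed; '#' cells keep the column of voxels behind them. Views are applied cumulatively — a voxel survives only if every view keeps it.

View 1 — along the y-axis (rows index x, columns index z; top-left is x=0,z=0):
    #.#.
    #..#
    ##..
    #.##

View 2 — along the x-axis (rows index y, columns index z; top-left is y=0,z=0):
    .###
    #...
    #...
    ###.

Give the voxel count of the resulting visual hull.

20 voxels

before carving: 64 voxels (4×4×4)
  1. axis=1 (XZ plane), |mask|=9  ⇒  voxels=36
  2. axis=0 (YZ plane), |mask|=8  ⇒  voxels=20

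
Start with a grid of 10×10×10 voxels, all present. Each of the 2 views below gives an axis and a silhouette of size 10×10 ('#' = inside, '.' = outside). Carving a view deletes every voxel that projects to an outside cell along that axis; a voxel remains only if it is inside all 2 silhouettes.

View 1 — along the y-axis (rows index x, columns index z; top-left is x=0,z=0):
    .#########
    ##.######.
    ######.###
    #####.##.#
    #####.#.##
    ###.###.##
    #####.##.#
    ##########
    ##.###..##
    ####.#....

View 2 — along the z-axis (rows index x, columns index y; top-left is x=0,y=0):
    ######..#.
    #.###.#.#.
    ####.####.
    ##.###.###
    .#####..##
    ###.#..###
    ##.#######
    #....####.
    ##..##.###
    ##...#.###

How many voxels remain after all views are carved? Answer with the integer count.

voxel count = 560

initial block: 10^3 = 1000
step 1: project along y, AND mask (80/100) → |grid| = 800
step 2: project along z, AND mask (70/100) → |grid| = 560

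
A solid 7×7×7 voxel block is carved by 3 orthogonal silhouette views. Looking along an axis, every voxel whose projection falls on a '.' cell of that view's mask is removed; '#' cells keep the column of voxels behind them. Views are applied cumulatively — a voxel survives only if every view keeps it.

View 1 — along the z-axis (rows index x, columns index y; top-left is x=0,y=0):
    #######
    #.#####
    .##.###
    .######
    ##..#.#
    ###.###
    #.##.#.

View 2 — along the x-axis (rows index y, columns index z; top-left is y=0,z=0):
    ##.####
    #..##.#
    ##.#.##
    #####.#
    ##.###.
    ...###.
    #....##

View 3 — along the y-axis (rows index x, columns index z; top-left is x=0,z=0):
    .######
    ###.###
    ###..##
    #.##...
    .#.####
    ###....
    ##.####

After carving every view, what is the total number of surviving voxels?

|visual hull| = 114

start: 7×7×7 = 343 voxels
after view 1 [z-axis, 38 of 49 cells solid] → remaining = 266
after view 2 [x-axis, 32 of 49 cells solid] → remaining = 170
after view 3 [y-axis, 34 of 49 cells solid] → remaining = 114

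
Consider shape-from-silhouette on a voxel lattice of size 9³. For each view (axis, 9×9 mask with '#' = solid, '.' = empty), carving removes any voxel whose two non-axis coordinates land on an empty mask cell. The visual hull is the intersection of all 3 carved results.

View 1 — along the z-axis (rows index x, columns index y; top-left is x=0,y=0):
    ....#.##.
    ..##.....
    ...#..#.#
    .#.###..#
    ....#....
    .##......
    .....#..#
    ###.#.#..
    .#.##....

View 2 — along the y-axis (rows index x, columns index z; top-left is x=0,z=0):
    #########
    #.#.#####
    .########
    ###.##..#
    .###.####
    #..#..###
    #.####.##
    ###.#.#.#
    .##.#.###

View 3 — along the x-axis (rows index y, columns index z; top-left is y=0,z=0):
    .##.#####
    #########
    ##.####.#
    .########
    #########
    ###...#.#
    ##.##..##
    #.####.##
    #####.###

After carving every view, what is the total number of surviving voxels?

before carving: 729 voxels (9×9×9)
carve view 1 (along z, XY-mask fill 26/81): 234 voxels remain
carve view 2 (along y, XZ-mask fill 61/81): 174 voxels remain
carve view 3 (along x, YZ-mask fill 66/81): 148 voxels remain

remaining voxels: 148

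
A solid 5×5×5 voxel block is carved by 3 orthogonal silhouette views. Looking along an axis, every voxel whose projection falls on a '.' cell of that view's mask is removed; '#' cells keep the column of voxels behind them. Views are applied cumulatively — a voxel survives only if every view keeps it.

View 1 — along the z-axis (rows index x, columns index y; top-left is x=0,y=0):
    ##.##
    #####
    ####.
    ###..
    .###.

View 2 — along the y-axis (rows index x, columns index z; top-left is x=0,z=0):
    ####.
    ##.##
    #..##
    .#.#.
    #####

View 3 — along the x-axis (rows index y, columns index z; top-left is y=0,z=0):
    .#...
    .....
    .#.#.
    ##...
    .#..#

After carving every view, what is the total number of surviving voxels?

before carving: 125 voxels (5×5×5)
  1. axis=2 (XY plane), |mask|=19  ⇒  voxels=95
  2. axis=1 (XZ plane), |mask|=18  ⇒  voxels=69
  3. axis=0 (YZ plane), |mask|=7  ⇒  voxels=20

20 voxels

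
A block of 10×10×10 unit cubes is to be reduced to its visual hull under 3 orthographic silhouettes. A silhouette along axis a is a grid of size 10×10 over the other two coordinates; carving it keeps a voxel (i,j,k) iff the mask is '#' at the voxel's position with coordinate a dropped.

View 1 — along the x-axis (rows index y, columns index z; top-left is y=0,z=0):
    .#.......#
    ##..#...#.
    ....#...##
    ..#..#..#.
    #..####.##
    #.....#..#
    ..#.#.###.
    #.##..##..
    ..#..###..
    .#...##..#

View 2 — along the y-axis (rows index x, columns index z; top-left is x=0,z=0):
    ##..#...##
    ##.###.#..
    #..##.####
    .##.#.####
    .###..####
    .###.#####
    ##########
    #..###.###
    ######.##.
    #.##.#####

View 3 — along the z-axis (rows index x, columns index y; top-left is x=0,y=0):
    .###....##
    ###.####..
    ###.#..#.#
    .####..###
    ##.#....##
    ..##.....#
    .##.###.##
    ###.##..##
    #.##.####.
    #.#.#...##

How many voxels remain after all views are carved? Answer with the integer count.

before carving: 1000 voxels (10×10×10)
carve view 1 (along x, YZ-mask fill 40/100): 400 voxels remain
carve view 2 (along y, XZ-mask fill 73/100): 289 voxels remain
carve view 3 (along z, XY-mask fill 59/100): 169 voxels remain

remaining voxels: 169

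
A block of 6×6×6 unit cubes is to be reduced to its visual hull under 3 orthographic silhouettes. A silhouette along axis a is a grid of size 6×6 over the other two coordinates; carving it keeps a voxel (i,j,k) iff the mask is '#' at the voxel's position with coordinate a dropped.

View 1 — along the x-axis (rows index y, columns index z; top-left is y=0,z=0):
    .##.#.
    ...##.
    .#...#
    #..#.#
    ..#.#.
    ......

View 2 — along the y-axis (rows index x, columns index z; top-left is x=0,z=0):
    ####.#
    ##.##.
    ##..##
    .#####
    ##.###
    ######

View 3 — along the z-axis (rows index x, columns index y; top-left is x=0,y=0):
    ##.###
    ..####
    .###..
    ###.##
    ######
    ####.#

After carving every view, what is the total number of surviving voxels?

start: 6×6×6 = 216 voxels
[1] x-view keeps 12 columns → grid now 72
[2] y-view keeps 29 columns → grid now 58
[3] z-view keeps 28 columns → grid now 45

remaining voxels: 45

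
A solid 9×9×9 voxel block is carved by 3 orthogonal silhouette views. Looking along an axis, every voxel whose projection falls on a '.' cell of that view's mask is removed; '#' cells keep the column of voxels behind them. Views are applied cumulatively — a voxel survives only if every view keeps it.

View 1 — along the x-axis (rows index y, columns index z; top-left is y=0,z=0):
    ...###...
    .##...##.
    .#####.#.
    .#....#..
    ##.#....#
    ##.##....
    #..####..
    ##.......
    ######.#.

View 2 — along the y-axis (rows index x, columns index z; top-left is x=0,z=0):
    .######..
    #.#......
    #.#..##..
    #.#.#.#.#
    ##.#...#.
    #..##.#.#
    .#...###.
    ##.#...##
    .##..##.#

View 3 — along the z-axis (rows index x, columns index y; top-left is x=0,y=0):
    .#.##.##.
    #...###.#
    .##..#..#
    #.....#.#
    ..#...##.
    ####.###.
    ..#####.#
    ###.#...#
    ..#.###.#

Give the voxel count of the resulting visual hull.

voxel count = 90

before carving: 729 voxels (9×9×9)
V1 x: intersect with YZ mask (37 set) -- 333 left
V2 y: intersect with XZ mask (40 set) -- 166 left
V3 z: intersect with XY mask (43 set) -- 90 left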